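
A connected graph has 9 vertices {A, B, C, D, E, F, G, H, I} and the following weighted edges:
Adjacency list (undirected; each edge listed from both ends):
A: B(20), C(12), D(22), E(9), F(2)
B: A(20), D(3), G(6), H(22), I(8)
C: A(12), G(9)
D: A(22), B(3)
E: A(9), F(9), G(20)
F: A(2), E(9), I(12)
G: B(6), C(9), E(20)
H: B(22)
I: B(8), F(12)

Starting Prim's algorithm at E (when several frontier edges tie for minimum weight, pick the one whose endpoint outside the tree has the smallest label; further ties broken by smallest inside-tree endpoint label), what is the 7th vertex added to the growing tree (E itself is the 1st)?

Grow the tree from E using Prim:
Step 1: cheapest edge leaving the tree is A-E (9); add A.
Step 2: cheapest edge leaving the tree is A-F (2); add F.
Step 3: cheapest edge leaving the tree is A-C (12); add C.
Step 4: cheapest edge leaving the tree is C-G (9); add G.
Step 5: cheapest edge leaving the tree is B-G (6); add B.
Step 6: cheapest edge leaving the tree is B-D (3); add D.
Step 7: cheapest edge leaving the tree is B-I (8); add I.
Step 8: cheapest edge leaving the tree is B-H (22); add H.
Vertex order: E, A, F, C, G, B, D, I, H. The 7th vertex is D.

D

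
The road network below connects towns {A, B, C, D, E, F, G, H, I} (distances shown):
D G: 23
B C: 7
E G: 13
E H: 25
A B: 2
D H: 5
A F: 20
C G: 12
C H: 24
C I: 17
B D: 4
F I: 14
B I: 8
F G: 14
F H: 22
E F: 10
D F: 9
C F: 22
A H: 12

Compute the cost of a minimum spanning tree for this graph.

Kruskal: consider edges lightest-first.
A B (2): add — endpoints in different components.
B D (4): add — endpoints in different components.
D H (5): add — endpoints in different components.
B C (7): add — endpoints in different components.
B I (8): add — endpoints in different components.
D F (9): add — endpoints in different components.
E F (10): add — endpoints in different components.
A H (12): skip — A and H already connected.
C G (12): add — endpoints in different components.
MST edges: A B, B D, D H, B C, B I, D F, E F, C G; total weight 2+4+5+7+8+9+10+12 = 57.

57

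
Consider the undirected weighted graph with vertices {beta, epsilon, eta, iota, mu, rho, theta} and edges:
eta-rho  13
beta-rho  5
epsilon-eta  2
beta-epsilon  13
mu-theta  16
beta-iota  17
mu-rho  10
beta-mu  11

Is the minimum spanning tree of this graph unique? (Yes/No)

No

Sort edges by weight, then run Kruskal:
epsilon-eta (2): add — endpoints in different components.
beta-rho (5): add — endpoints in different components.
mu-rho (10): add — endpoints in different components.
beta-mu (11): skip — mu and beta already connected.
beta-epsilon (13): add — endpoints in different components.
eta-rho (13): skip — eta and rho already connected.
mu-theta (16): add — endpoints in different components.
beta-iota (17): add — endpoints in different components.
Non-tree edge eta-rho has weight 13, equal to the heaviest edge on its tree cycle — swapping gives another MST of the same weight. Not unique.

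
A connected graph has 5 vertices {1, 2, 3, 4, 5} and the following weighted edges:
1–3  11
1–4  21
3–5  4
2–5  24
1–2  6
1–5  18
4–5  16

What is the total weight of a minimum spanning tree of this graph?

Prim, starting at 3.
Step 1: cheapest edge leaving the tree is 3–5 (4); add 5.
Step 2: cheapest edge leaving the tree is 1–3 (11); add 1.
Step 3: cheapest edge leaving the tree is 1–2 (6); add 2.
Step 4: cheapest edge leaving the tree is 4–5 (16); add 4.
MST edges: 3–5, 1–3, 1–2, 4–5; total weight 4+11+6+16 = 37.

37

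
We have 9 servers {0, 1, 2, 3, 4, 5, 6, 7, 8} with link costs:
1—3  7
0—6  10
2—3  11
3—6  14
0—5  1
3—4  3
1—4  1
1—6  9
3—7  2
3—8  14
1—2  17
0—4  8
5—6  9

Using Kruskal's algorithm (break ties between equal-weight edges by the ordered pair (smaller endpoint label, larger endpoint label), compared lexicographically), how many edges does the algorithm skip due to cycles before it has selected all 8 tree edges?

Kruskal: consider edges lightest-first.
0—5 (1): add — endpoints in different components.
1—4 (1): add — endpoints in different components.
3—7 (2): add — endpoints in different components.
3—4 (3): add — endpoints in different components.
1—3 (7): skip — 1 and 3 already connected.
0—4 (8): add — endpoints in different components.
1—6 (9): add — endpoints in different components.
5—6 (9): skip — 5 and 6 already connected.
0—6 (10): skip — 0 and 6 already connected.
2—3 (11): add — endpoints in different components.
3—6 (14): skip — 3 and 6 already connected.
3—8 (14): add — endpoints in different components.
Edges rejected before the tree was complete: 4.

4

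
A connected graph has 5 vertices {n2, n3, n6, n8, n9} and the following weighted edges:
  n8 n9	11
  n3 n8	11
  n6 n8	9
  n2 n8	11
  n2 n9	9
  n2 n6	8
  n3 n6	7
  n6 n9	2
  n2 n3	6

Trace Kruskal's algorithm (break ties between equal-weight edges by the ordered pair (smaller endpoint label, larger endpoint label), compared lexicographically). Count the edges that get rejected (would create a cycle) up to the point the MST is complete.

Kruskal: consider edges lightest-first.
n6 n9 (2): add. Components now {n8} {n2} {n6,n9} {n3}
n2 n3 (6): add. Components now {n8} {n2,n3} {n6,n9}
n3 n6 (7): add. Components now {n8} {n2,n3,n6,n9}
n2 n6 (8): skip — n2 and n6 already connected.
n2 n9 (9): skip — n2 and n9 already connected.
n6 n8 (9): add. Components now {n2,n3,n6,n8,n9}
Edges rejected before the tree was complete: 2.

2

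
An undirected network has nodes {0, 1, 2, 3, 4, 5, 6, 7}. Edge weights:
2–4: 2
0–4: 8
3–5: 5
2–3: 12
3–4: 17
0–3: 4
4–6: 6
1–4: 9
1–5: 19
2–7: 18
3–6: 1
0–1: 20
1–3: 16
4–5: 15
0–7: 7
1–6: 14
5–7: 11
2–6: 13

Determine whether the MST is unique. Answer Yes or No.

Yes

Kruskal: consider edges lightest-first.
3–6 (1): add — endpoints in different components.
2–4 (2): add — endpoints in different components.
0–3 (4): add — endpoints in different components.
3–5 (5): add — endpoints in different components.
4–6 (6): add — endpoints in different components.
0–7 (7): add — endpoints in different components.
0–4 (8): skip — 0 and 4 already connected.
1–4 (9): add — endpoints in different components.
Every non-tree edge has weight strictly greater than the heaviest edge on the tree path between its endpoints, so the MST is unique.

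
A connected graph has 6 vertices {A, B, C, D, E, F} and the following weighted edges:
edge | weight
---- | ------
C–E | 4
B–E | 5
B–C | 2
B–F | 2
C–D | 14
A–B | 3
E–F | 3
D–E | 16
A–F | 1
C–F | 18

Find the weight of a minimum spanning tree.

22

Prim, starting at D.
Step 1: frontier [C–D 14, D–E 16] → take C–D (14); add C.
Step 2: frontier [B–C 2, C–E 4, C–F 18, D–E 16] → take B–C (2); add B.
Step 3: frontier [B–F 2, A–B 3, B–E 5, C–E 4, C–F 18, D–E 16] → take B–F (2); add F.
Step 4: frontier [A–B 3, B–E 5, C–E 4, D–E 16, A–F 1, E–F 3] → take A–F (1); add A.
Step 5: frontier [B–E 5, C–E 4, D–E 16, E–F 3] → take E–F (3); add E.
MST edges: C–D, B–C, B–F, A–F, E–F; total weight 14+2+2+1+3 = 22.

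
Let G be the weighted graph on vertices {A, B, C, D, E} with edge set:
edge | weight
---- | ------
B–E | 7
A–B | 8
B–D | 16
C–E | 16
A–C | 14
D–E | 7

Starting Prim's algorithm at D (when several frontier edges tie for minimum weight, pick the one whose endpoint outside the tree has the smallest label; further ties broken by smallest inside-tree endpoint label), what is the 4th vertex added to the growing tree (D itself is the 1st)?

Grow the tree from D using Prim:
Step 1: frontier [D–E 7, B–D 16] → take D–E (7); add E.
Step 2: frontier [B–D 16, B–E 7, C–E 16] → take B–E (7); add B.
Step 3: frontier [A–B 8, C–E 16] → take A–B (8); add A.
Step 4: frontier [A–C 14, C–E 16] → take A–C (14); add C.
Vertex order: D, E, B, A, C. The 4th vertex is A.

A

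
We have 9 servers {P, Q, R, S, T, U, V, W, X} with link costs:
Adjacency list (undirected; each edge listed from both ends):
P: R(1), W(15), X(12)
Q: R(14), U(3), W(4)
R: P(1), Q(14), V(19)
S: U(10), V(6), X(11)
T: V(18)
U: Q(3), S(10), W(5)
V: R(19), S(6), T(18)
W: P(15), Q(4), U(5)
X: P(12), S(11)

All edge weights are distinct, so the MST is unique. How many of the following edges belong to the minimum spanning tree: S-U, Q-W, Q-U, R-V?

3

Kruskal: consider edges lightest-first.
P-R (1): add — endpoints in different components.
Q-U (3): add — endpoints in different components.
Q-W (4): add — endpoints in different components.
U-W (5): skip — W and U already connected.
S-V (6): add — endpoints in different components.
S-U (10): add — endpoints in different components.
S-X (11): add — endpoints in different components.
P-X (12): add — endpoints in different components.
Q-R (14): skip — R and Q already connected.
P-W (15): skip — P and W already connected.
T-V (18): add — endpoints in different components.
MST edge set: {P-R, Q-U, Q-W, S-V, S-U, S-X, P-X, T-V}.
Of the listed edges, {S-U, Q-W, Q-U} are in the MST → 3.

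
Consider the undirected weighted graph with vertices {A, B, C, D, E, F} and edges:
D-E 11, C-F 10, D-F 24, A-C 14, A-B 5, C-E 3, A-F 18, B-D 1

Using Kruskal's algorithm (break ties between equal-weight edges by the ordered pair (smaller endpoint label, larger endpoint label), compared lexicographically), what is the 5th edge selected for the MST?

Kruskal's algorithm — process edges by increasing weight (ties by edge label):
B-D (1): add. Components now {A} {B,D} {C} {E} {F}
C-E (3): add. Components now {A} {B,D} {C,E} {F}
A-B (5): add. Components now {A,B,D} {C,E} {F}
C-F (10): add. Components now {A,B,D} {C,E,F}
D-E (11): add. Components now {A,B,C,D,E,F}
The 5th edge added is D-E.

D-E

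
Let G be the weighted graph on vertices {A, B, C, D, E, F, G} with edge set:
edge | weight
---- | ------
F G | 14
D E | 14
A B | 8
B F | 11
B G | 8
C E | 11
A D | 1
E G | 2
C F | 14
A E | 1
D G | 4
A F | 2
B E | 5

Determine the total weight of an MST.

Kruskal: consider edges lightest-first.
A D (1): add. Components now {A,D} {B} {C} {E} {F} {G}
A E (1): add. Components now {A,D,E} {B} {C} {F} {G}
A F (2): add. Components now {A,D,E,F} {B} {C} {G}
E G (2): add. Components now {A,D,E,F,G} {B} {C}
D G (4): skip — D and G already connected.
B E (5): add. Components now {A,B,D,E,F,G} {C}
A B (8): skip — A and B already connected.
B G (8): skip — B and G already connected.
B F (11): skip — B and F already connected.
C E (11): add. Components now {A,B,C,D,E,F,G}
MST edges: A D, A E, A F, E G, B E, C E; total weight 1+1+2+2+5+11 = 22.

22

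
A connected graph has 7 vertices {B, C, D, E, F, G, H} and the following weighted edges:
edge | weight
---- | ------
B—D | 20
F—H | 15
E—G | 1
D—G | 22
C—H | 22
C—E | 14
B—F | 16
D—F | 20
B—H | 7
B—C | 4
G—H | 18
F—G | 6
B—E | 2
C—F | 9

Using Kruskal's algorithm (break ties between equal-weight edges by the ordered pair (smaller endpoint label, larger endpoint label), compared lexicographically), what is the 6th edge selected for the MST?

Sort edges by weight, then run Kruskal:
E—G (1): add — endpoints in different components.
B—E (2): add — endpoints in different components.
B—C (4): add — endpoints in different components.
F—G (6): add — endpoints in different components.
B—H (7): add — endpoints in different components.
C—F (9): skip — C and F already connected.
C—E (14): skip — C and E already connected.
F—H (15): skip — F and H already connected.
B—F (16): skip — B and F already connected.
G—H (18): skip — G and H already connected.
B—D (20): add — endpoints in different components.
The 6th edge added is B—D.

B-D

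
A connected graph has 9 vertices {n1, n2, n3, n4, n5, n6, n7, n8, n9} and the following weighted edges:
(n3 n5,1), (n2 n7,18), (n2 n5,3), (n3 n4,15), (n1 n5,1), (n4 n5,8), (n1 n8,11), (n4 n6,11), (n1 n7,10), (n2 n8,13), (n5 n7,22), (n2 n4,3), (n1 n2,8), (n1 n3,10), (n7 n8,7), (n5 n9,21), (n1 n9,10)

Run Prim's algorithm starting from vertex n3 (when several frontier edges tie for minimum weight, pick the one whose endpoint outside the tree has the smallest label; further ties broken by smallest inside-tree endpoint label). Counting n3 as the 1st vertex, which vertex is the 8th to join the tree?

Grow the tree from n3 using Prim:
Step 1: cheapest edge leaving the tree is n3 n5 (1); add n5.
Step 2: cheapest edge leaving the tree is n1 n5 (1); add n1.
Step 3: cheapest edge leaving the tree is n2 n5 (3); add n2.
Step 4: cheapest edge leaving the tree is n2 n4 (3); add n4.
Step 5: cheapest edge leaving the tree is n1 n7 (10); add n7.
Step 6: cheapest edge leaving the tree is n7 n8 (7); add n8.
Step 7: cheapest edge leaving the tree is n1 n9 (10); add n9.
Step 8: cheapest edge leaving the tree is n4 n6 (11); add n6.
Vertex order: n3, n5, n1, n2, n4, n7, n8, n9, n6. The 8th vertex is n9.

n9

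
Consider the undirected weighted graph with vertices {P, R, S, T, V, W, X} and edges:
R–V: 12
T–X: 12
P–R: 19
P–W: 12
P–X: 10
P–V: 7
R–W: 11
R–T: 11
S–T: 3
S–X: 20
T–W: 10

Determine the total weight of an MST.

Prim, starting at S.
Step 1: cheapest edge leaving the tree is S–T (3); add T.
Step 2: cheapest edge leaving the tree is T–W (10); add W.
Step 3: cheapest edge leaving the tree is R–T (11); add R.
Step 4: cheapest edge leaving the tree is P–W (12); add P.
Step 5: cheapest edge leaving the tree is P–V (7); add V.
Step 6: cheapest edge leaving the tree is P–X (10); add X.
MST edges: S–T, T–W, R–T, P–W, P–V, P–X; total weight 3+10+11+12+7+10 = 53.

53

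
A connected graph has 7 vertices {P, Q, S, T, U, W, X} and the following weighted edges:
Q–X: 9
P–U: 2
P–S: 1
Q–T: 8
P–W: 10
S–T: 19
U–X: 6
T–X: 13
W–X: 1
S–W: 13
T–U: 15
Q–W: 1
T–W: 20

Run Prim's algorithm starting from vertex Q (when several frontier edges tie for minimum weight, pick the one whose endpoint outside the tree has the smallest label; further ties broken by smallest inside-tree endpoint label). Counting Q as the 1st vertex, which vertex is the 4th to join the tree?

U

Grow the tree from Q using Prim:
Step 1: frontier [Q–W 1, Q–T 8, Q–X 9] → take Q–W (1); add W.
Step 2: frontier [Q–T 8, Q–X 9, W–X 1, P–W 10, S–W 13, T–W 20] → take W–X (1); add X.
Step 3: frontier [Q–T 8, P–W 10, S–W 13, T–W 20, U–X 6, T–X 13] → take U–X (6); add U.
Step 4: frontier [Q–T 8, P–U 2, T–U 15, P–W 10, S–W 13, T–W 20, T–X 13] → take P–U (2); add P.
Step 5: frontier [P–S 1, Q–T 8, T–U 15, S–W 13, T–W 20, T–X 13] → take P–S (1); add S.
Step 6: frontier [Q–T 8, S–T 19, T–U 15, T–W 20, T–X 13] → take Q–T (8); add T.
Vertex order: Q, W, X, U, P, S, T. The 4th vertex is U.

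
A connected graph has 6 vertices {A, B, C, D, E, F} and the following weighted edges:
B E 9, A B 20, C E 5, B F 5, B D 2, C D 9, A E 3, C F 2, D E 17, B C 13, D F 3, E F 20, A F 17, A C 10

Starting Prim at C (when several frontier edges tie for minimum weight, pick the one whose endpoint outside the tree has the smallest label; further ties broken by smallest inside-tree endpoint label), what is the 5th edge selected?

A-E

Prim, starting at C.
Step 1: frontier [C F 2, C E 5, C D 9, A C 10, B C 13] → take C F (2); add F.
Step 2: frontier [C E 5, C D 9, A C 10, B C 13, D F 3, B F 5, A F 17, E F 20] → take D F (3); add D.
Step 3: frontier [C E 5, A C 10, B C 13, B D 2, D E 17, B F 5, A F 17, E F 20] → take B D (2); add B.
Step 4: frontier [B E 9, A B 20, C E 5, A C 10, D E 17, A F 17, E F 20] → take C E (5); add E.
Step 5: frontier [A B 20, A C 10, A E 3, A F 17] → take A E (3); add A.
The 5th edge added is A E.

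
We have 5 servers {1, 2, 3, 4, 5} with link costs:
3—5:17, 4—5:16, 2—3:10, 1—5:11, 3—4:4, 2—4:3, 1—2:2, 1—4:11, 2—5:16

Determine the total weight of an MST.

20

Grow the tree from 2 using Prim:
Step 1: cheapest edge leaving the tree is 1—2 (2); add 1.
Step 2: cheapest edge leaving the tree is 2—4 (3); add 4.
Step 3: cheapest edge leaving the tree is 3—4 (4); add 3.
Step 4: cheapest edge leaving the tree is 1—5 (11); add 5.
MST edges: 1—2, 2—4, 3—4, 1—5; total weight 2+3+4+11 = 20.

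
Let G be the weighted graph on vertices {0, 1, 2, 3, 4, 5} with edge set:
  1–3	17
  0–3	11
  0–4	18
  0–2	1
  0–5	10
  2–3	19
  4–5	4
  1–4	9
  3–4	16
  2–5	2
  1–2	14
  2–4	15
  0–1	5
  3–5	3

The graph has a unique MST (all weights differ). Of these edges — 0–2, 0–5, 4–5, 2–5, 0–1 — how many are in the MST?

Kruskal's algorithm — process edges by increasing weight (ties by edge label):
0–2 (1): add — endpoints in different components.
2–5 (2): add — endpoints in different components.
3–5 (3): add — endpoints in different components.
4–5 (4): add — endpoints in different components.
0–1 (5): add — endpoints in different components.
MST edge set: {0–2, 2–5, 3–5, 4–5, 0–1}.
Of the listed edges, {0–2, 4–5, 2–5, 0–1} are in the MST → 4.

4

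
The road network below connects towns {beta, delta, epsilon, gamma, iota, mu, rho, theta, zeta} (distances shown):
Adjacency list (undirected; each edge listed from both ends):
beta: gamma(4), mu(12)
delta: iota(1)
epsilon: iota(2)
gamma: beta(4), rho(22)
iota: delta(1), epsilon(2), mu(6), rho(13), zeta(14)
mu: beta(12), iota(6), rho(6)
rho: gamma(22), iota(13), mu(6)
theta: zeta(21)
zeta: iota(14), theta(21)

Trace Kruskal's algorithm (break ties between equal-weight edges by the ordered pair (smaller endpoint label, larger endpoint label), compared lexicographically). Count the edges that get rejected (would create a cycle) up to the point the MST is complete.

1

Kruskal's algorithm — process edges by increasing weight (ties by edge label):
delta—iota (1): add — endpoints in different components.
epsilon—iota (2): add — endpoints in different components.
beta—gamma (4): add — endpoints in different components.
iota—mu (6): add — endpoints in different components.
mu—rho (6): add — endpoints in different components.
beta—mu (12): add — endpoints in different components.
iota—rho (13): skip — rho and iota already connected.
iota—zeta (14): add — endpoints in different components.
theta—zeta (21): add — endpoints in different components.
Edges rejected before the tree was complete: 1.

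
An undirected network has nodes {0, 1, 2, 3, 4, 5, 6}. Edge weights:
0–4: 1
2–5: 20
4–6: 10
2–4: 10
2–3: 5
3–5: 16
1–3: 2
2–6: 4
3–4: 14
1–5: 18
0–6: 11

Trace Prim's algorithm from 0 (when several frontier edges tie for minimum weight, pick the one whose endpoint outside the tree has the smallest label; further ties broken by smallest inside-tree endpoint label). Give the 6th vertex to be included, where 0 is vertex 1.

1

Prim's algorithm from 0:
Step 1: frontier [0–4 1, 0–6 11] → take 0–4 (1); add 4.
Step 2: frontier [0–6 11, 2–4 10, 4–6 10, 3–4 14] → take 2–4 (10); add 2.
Step 3: frontier [0–6 11, 2–6 4, 2–3 5, 2–5 20, 4–6 10, 3–4 14] → take 2–6 (4); add 6.
Step 4: frontier [2–3 5, 2–5 20, 3–4 14] → take 2–3 (5); add 3.
Step 5: frontier [2–5 20, 1–3 2, 3–5 16] → take 1–3 (2); add 1.
Step 6: frontier [1–5 18, 2–5 20, 3–5 16] → take 3–5 (16); add 5.
Vertex order: 0, 4, 2, 6, 3, 1, 5. The 6th vertex is 1.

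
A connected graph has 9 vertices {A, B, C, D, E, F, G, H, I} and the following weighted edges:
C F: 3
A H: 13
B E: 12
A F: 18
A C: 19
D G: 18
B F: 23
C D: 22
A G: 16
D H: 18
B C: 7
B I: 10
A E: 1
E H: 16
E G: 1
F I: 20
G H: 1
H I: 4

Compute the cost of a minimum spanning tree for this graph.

Kruskal's algorithm — process edges by increasing weight (ties by edge label):
A E (1): add — endpoints in different components.
E G (1): add — endpoints in different components.
G H (1): add — endpoints in different components.
C F (3): add — endpoints in different components.
H I (4): add — endpoints in different components.
B C (7): add — endpoints in different components.
B I (10): add — endpoints in different components.
B E (12): skip — B and E already connected.
A H (13): skip — A and H already connected.
A G (16): skip — A and G already connected.
E H (16): skip — E and H already connected.
A F (18): skip — A and F already connected.
D G (18): add — endpoints in different components.
MST edges: A E, E G, G H, C F, H I, B C, B I, D G; total weight 1+1+1+3+4+7+10+18 = 45.

45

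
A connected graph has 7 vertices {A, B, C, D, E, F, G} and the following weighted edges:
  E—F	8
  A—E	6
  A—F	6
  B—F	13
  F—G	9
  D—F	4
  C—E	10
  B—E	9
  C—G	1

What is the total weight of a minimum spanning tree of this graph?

Kruskal's algorithm — process edges by increasing weight (ties by edge label):
C—G (1): add. Components now {A} {B} {C,G} {D} {E} {F}
D—F (4): add. Components now {A} {B} {C,G} {D,F} {E}
A—E (6): add. Components now {A,E} {B} {C,G} {D,F}
A—F (6): add. Components now {A,D,E,F} {B} {C,G}
E—F (8): skip — E and F already connected.
B—E (9): add. Components now {A,B,D,E,F} {C,G}
F—G (9): add. Components now {A,B,C,D,E,F,G}
MST edges: C—G, D—F, A—E, A—F, B—E, F—G; total weight 1+4+6+6+9+9 = 35.

35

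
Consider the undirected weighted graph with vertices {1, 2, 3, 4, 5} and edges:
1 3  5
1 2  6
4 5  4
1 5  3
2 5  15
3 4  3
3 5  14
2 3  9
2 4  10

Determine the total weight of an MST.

Kruskal's algorithm — process edges by increasing weight (ties by edge label):
1 5 (3): add. Components now {1,5} {2} {3} {4}
3 4 (3): add. Components now {1,5} {2} {3,4}
4 5 (4): add. Components now {1,3,4,5} {2}
1 3 (5): skip — 1 and 3 already connected.
1 2 (6): add. Components now {1,2,3,4,5}
MST edges: 1 5, 3 4, 4 5, 1 2; total weight 3+3+4+6 = 16.

16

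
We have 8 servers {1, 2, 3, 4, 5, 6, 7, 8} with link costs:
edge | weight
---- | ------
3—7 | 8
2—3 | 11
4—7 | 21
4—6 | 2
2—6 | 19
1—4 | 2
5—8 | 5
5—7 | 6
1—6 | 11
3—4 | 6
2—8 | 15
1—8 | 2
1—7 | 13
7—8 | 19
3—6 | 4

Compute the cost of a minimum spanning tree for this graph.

Sort edges by weight, then run Kruskal:
1—4 (2): add — endpoints in different components.
1—8 (2): add — endpoints in different components.
4—6 (2): add — endpoints in different components.
3—6 (4): add — endpoints in different components.
5—8 (5): add — endpoints in different components.
3—4 (6): skip — 3 and 4 already connected.
5—7 (6): add — endpoints in different components.
3—7 (8): skip — 3 and 7 already connected.
1—6 (11): skip — 1 and 6 already connected.
2—3 (11): add — endpoints in different components.
MST edges: 1—4, 1—8, 4—6, 3—6, 5—8, 5—7, 2—3; total weight 2+2+2+4+5+6+11 = 32.

32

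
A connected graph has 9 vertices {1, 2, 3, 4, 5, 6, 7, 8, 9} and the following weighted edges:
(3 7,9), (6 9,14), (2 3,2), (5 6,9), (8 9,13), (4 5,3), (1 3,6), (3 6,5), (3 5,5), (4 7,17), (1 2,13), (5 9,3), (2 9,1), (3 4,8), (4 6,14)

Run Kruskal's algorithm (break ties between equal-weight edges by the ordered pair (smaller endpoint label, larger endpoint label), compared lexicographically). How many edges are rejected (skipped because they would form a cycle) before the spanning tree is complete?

Kruskal's algorithm — process edges by increasing weight (ties by edge label):
2 9 (1): add — endpoints in different components.
2 3 (2): add — endpoints in different components.
4 5 (3): add — endpoints in different components.
5 9 (3): add — endpoints in different components.
3 5 (5): skip — 3 and 5 already connected.
3 6 (5): add — endpoints in different components.
1 3 (6): add — endpoints in different components.
3 4 (8): skip — 3 and 4 already connected.
3 7 (9): add — endpoints in different components.
5 6 (9): skip — 5 and 6 already connected.
1 2 (13): skip — 1 and 2 already connected.
8 9 (13): add — endpoints in different components.
Edges rejected before the tree was complete: 4.

4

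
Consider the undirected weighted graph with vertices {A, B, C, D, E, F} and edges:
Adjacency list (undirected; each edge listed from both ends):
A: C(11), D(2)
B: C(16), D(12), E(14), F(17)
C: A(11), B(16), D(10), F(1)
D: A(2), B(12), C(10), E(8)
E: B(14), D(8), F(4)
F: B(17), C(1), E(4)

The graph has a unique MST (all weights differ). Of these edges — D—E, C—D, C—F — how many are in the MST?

2

Kruskal: consider edges lightest-first.
C—F (1): add. Components now {A} {B} {C,F} {D} {E}
A—D (2): add. Components now {A,D} {B} {C,F} {E}
E—F (4): add. Components now {A,D} {B} {C,E,F}
D—E (8): add. Components now {A,C,D,E,F} {B}
C—D (10): skip — C and D already connected.
A—C (11): skip — A and C already connected.
B—D (12): add. Components now {A,B,C,D,E,F}
MST edge set: {C—F, A—D, E—F, D—E, B—D}.
Of the listed edges, {D—E, C—F} are in the MST → 2.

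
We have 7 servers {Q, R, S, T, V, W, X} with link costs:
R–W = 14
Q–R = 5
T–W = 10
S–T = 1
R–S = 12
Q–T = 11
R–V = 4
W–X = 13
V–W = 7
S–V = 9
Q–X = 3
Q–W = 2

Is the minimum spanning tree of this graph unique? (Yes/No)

Sort edges by weight, then run Kruskal:
S–T (1): add — endpoints in different components.
Q–W (2): add — endpoints in different components.
Q–X (3): add — endpoints in different components.
R–V (4): add — endpoints in different components.
Q–R (5): add — endpoints in different components.
V–W (7): skip — V and W already connected.
S–V (9): add — endpoints in different components.
Every non-tree edge has weight strictly greater than the heaviest edge on the tree path between its endpoints, so the MST is unique.

Yes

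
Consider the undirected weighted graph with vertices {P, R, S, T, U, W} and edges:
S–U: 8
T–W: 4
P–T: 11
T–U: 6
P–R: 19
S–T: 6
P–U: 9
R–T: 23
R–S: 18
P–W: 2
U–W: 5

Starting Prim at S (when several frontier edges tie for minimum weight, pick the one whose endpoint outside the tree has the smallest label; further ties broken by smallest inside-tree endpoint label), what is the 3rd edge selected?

P-W

Prim, starting at S.
Step 1: frontier [S–T 6, S–U 8, R–S 18] → take S–T (6); add T.
Step 2: frontier [S–U 8, R–S 18, T–W 4, T–U 6, P–T 11, R–T 23] → take T–W (4); add W.
Step 3: frontier [S–U 8, R–S 18, T–U 6, P–T 11, R–T 23, P–W 2, U–W 5] → take P–W (2); add P.
Step 4: frontier [P–U 9, P–R 19, S–U 8, R–S 18, T–U 6, R–T 23, U–W 5] → take U–W (5); add U.
Step 5: frontier [P–R 19, R–S 18, R–T 23] → take R–S (18); add R.
The 3rd edge added is P–W.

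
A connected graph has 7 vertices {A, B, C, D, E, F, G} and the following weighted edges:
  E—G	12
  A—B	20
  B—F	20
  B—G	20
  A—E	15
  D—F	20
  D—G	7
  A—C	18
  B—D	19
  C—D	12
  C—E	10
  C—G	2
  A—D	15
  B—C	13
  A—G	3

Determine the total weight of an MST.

55

Kruskal's algorithm — process edges by increasing weight (ties by edge label):
C—G (2): add. Components now {A} {B} {C,G} {D} {E} {F}
A—G (3): add. Components now {A,C,G} {B} {D} {E} {F}
D—G (7): add. Components now {A,C,D,G} {B} {E} {F}
C—E (10): add. Components now {A,C,D,E,G} {B} {F}
C—D (12): skip — C and D already connected.
E—G (12): skip — E and G already connected.
B—C (13): add. Components now {A,B,C,D,E,G} {F}
A—D (15): skip — A and D already connected.
A—E (15): skip — A and E already connected.
A—C (18): skip — A and C already connected.
B—D (19): skip — B and D already connected.
A—B (20): skip — A and B already connected.
B—F (20): add. Components now {A,B,C,D,E,F,G}
MST edges: C—G, A—G, D—G, C—E, B—C, B—F; total weight 2+3+7+10+13+20 = 55.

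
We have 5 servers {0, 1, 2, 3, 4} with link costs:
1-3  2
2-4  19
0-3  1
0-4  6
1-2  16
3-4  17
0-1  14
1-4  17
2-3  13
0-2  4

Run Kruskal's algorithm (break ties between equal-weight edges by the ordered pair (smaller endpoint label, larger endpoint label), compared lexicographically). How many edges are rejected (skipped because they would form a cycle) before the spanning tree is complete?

0

Kruskal's algorithm — process edges by increasing weight (ties by edge label):
0-3 (1): add. Components now {0,3} {1} {2} {4}
1-3 (2): add. Components now {0,1,3} {2} {4}
0-2 (4): add. Components now {0,1,2,3} {4}
0-4 (6): add. Components now {0,1,2,3,4}
Edges rejected before the tree was complete: 0.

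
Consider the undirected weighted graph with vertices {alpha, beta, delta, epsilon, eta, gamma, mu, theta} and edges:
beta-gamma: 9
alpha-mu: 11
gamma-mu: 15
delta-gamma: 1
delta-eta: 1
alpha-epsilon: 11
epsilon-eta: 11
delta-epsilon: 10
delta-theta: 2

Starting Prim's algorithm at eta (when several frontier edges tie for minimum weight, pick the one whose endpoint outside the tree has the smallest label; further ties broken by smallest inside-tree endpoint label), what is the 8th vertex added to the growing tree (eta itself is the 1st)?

Prim's algorithm from eta:
Step 1: cheapest edge leaving the tree is delta-eta (1); add delta.
Step 2: cheapest edge leaving the tree is delta-gamma (1); add gamma.
Step 3: cheapest edge leaving the tree is delta-theta (2); add theta.
Step 4: cheapest edge leaving the tree is beta-gamma (9); add beta.
Step 5: cheapest edge leaving the tree is delta-epsilon (10); add epsilon.
Step 6: cheapest edge leaving the tree is alpha-epsilon (11); add alpha.
Step 7: cheapest edge leaving the tree is alpha-mu (11); add mu.
Vertex order: eta, delta, gamma, theta, beta, epsilon, alpha, mu. The 8th vertex is mu.

mu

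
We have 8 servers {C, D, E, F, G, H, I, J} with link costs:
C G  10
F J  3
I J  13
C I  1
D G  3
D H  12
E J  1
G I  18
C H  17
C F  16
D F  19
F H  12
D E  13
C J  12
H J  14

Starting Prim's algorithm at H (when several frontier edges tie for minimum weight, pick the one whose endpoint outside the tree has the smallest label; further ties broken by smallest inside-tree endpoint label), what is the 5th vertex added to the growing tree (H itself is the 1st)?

Grow the tree from H using Prim:
Step 1: cheapest edge leaving the tree is D H (12); add D.
Step 2: cheapest edge leaving the tree is D G (3); add G.
Step 3: cheapest edge leaving the tree is C G (10); add C.
Step 4: cheapest edge leaving the tree is C I (1); add I.
Step 5: cheapest edge leaving the tree is F H (12); add F.
Step 6: cheapest edge leaving the tree is F J (3); add J.
Step 7: cheapest edge leaving the tree is E J (1); add E.
Vertex order: H, D, G, C, I, F, J, E. The 5th vertex is I.

I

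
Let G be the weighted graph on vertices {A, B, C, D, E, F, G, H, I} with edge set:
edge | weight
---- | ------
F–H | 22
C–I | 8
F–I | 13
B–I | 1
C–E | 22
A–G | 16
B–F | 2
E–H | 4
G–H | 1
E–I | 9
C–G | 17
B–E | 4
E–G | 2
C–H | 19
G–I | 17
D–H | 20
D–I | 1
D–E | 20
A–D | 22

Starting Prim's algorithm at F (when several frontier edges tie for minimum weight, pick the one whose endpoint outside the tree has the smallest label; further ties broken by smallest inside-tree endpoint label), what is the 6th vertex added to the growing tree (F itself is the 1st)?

Prim's algorithm from F:
Step 1: cheapest edge leaving the tree is B–F (2); add B.
Step 2: cheapest edge leaving the tree is B–I (1); add I.
Step 3: cheapest edge leaving the tree is D–I (1); add D.
Step 4: cheapest edge leaving the tree is B–E (4); add E.
Step 5: cheapest edge leaving the tree is E–G (2); add G.
Step 6: cheapest edge leaving the tree is G–H (1); add H.
Step 7: cheapest edge leaving the tree is C–I (8); add C.
Step 8: cheapest edge leaving the tree is A–G (16); add A.
Vertex order: F, B, I, D, E, G, H, C, A. The 6th vertex is G.

G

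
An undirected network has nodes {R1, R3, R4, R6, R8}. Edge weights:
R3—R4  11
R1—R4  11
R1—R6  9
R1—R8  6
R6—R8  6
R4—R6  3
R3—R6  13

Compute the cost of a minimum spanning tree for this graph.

Prim's algorithm from R6:
Step 1: cheapest edge leaving the tree is R4—R6 (3); add R4.
Step 2: cheapest edge leaving the tree is R6—R8 (6); add R8.
Step 3: cheapest edge leaving the tree is R1—R8 (6); add R1.
Step 4: cheapest edge leaving the tree is R3—R4 (11); add R3.
MST edges: R4—R6, R6—R8, R1—R8, R3—R4; total weight 3+6+6+11 = 26.

26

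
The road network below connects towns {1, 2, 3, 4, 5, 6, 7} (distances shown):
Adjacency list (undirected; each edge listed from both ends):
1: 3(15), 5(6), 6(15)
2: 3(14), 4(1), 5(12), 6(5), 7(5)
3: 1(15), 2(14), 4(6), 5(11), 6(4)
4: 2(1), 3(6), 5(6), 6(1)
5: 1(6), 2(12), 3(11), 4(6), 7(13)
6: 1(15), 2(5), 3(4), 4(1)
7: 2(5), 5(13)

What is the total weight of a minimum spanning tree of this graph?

23

Sort edges by weight, then run Kruskal:
2 4 (1): add. Components now {1} {2,4} {3} {5} {6} {7}
4 6 (1): add. Components now {1} {2,4,6} {3} {5} {7}
3 6 (4): add. Components now {1} {2,3,4,6} {5} {7}
2 6 (5): skip — 2 and 6 already connected.
2 7 (5): add. Components now {1} {2,3,4,6,7} {5}
1 5 (6): add. Components now {1,5} {2,3,4,6,7}
3 4 (6): skip — 3 and 4 already connected.
4 5 (6): add. Components now {1,2,3,4,5,6,7}
MST edges: 2 4, 4 6, 3 6, 2 7, 1 5, 4 5; total weight 1+1+4+5+6+6 = 23.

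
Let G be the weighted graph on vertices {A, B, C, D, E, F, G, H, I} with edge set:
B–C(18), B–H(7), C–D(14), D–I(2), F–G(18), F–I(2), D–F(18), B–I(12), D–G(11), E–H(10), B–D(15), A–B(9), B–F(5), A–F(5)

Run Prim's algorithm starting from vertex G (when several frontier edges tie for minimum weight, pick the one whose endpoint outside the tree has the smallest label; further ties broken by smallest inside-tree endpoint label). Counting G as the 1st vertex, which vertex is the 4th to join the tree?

Prim, starting at G.
Step 1: cheapest edge leaving the tree is D–G (11); add D.
Step 2: cheapest edge leaving the tree is D–I (2); add I.
Step 3: cheapest edge leaving the tree is F–I (2); add F.
Step 4: cheapest edge leaving the tree is A–F (5); add A.
Step 5: cheapest edge leaving the tree is B–F (5); add B.
Step 6: cheapest edge leaving the tree is B–H (7); add H.
Step 7: cheapest edge leaving the tree is E–H (10); add E.
Step 8: cheapest edge leaving the tree is C–D (14); add C.
Vertex order: G, D, I, F, A, B, H, E, C. The 4th vertex is F.

F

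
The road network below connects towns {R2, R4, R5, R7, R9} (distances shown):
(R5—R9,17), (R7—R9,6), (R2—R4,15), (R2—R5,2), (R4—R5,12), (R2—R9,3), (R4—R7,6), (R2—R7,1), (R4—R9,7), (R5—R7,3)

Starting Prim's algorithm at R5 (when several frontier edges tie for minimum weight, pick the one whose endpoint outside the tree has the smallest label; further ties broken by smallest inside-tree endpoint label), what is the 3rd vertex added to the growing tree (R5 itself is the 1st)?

Grow the tree from R5 using Prim:
Step 1: cheapest edge leaving the tree is R2—R5 (2); add R2.
Step 2: cheapest edge leaving the tree is R2—R7 (1); add R7.
Step 3: cheapest edge leaving the tree is R2—R9 (3); add R9.
Step 4: cheapest edge leaving the tree is R4—R7 (6); add R4.
Vertex order: R5, R2, R7, R9, R4. The 3rd vertex is R7.

R7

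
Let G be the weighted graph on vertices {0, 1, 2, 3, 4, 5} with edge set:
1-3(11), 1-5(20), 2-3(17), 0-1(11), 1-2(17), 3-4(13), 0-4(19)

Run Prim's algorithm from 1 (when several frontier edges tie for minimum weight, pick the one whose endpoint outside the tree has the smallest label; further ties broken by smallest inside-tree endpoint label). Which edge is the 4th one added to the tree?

Grow the tree from 1 using Prim:
Step 1: cheapest edge leaving the tree is 0-1 (11); add 0.
Step 2: cheapest edge leaving the tree is 1-3 (11); add 3.
Step 3: cheapest edge leaving the tree is 3-4 (13); add 4.
Step 4: cheapest edge leaving the tree is 1-2 (17); add 2.
Step 5: cheapest edge leaving the tree is 1-5 (20); add 5.
The 4th edge added is 1-2.

1-2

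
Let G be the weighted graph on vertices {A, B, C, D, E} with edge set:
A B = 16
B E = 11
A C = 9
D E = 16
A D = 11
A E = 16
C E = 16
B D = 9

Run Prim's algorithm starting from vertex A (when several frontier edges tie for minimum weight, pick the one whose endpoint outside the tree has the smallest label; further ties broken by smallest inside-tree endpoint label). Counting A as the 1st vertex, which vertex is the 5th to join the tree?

Grow the tree from A using Prim:
Step 1: frontier [A C 9, A D 11, A B 16, A E 16] → take A C (9); add C.
Step 2: frontier [A D 11, A B 16, A E 16, C E 16] → take A D (11); add D.
Step 3: frontier [A B 16, A E 16, C E 16, B D 9, D E 16] → take B D (9); add B.
Step 4: frontier [A E 16, B E 11, C E 16, D E 16] → take B E (11); add E.
Vertex order: A, C, D, B, E. The 5th vertex is E.

E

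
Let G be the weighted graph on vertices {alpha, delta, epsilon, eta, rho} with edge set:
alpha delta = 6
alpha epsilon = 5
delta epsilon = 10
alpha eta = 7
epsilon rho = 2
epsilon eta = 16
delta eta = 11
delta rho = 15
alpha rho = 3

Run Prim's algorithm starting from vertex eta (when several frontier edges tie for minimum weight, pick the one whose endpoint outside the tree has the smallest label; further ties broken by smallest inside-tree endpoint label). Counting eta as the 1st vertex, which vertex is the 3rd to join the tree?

rho

Grow the tree from eta using Prim:
Step 1: cheapest edge leaving the tree is alpha eta (7); add alpha.
Step 2: cheapest edge leaving the tree is alpha rho (3); add rho.
Step 3: cheapest edge leaving the tree is epsilon rho (2); add epsilon.
Step 4: cheapest edge leaving the tree is alpha delta (6); add delta.
Vertex order: eta, alpha, rho, epsilon, delta. The 3rd vertex is rho.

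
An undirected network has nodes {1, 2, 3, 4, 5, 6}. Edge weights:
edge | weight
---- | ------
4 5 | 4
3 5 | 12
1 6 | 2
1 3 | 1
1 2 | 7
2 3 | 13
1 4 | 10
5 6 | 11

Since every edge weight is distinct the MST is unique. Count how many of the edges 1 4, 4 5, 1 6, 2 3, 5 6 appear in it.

Sort edges by weight, then run Kruskal:
1 3 (1): add. Components now {1,3} {2} {4} {5} {6}
1 6 (2): add. Components now {1,3,6} {2} {4} {5}
4 5 (4): add. Components now {1,3,6} {2} {4,5}
1 2 (7): add. Components now {1,2,3,6} {4,5}
1 4 (10): add. Components now {1,2,3,4,5,6}
MST edge set: {1 3, 1 6, 4 5, 1 2, 1 4}.
Of the listed edges, {1 4, 4 5, 1 6} are in the MST → 3.

3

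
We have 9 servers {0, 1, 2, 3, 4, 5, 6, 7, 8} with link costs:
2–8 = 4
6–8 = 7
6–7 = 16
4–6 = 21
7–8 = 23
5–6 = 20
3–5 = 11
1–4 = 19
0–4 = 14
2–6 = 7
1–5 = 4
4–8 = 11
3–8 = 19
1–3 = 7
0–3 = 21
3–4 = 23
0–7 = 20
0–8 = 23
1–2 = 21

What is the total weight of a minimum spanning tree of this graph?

Kruskal's algorithm — process edges by increasing weight (ties by edge label):
1–5 (4): add — endpoints in different components.
2–8 (4): add — endpoints in different components.
1–3 (7): add — endpoints in different components.
2–6 (7): add — endpoints in different components.
6–8 (7): skip — 6 and 8 already connected.
3–5 (11): skip — 3 and 5 already connected.
4–8 (11): add — endpoints in different components.
0–4 (14): add — endpoints in different components.
6–7 (16): add — endpoints in different components.
1–4 (19): add — endpoints in different components.
MST edges: 1–5, 2–8, 1–3, 2–6, 4–8, 0–4, 6–7, 1–4; total weight 4+4+7+7+11+14+16+19 = 82.

82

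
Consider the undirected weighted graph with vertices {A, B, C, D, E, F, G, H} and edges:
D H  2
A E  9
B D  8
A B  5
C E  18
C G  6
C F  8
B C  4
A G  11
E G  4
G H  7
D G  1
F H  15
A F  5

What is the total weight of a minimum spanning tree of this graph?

Kruskal: consider edges lightest-first.
D G (1): add — endpoints in different components.
D H (2): add — endpoints in different components.
B C (4): add — endpoints in different components.
E G (4): add — endpoints in different components.
A B (5): add — endpoints in different components.
A F (5): add — endpoints in different components.
C G (6): add — endpoints in different components.
MST edges: D G, D H, B C, E G, A B, A F, C G; total weight 1+2+4+4+5+5+6 = 27.

27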